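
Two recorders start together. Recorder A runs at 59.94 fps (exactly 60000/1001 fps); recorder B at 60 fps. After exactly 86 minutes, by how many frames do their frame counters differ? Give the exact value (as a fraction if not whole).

309600/1001 frames

86 min = 5160 s.
A emits 60000/1001 × 5160 = 309600000/1001 frames; B emits 60 × 5160 = 309600.
Difference = 309600/1001 frames (≈ 309.2907); B is ahead of A.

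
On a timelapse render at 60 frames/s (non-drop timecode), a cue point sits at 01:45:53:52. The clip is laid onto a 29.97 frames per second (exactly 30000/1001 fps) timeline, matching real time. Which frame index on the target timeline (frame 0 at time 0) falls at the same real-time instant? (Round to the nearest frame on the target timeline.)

Source frame index: (1×3600 + 45×60 + 53) × 60 + 52 = 381232.
Real time: 381232 / (60) = 95308/15 s.
Target frame: (95308/15) × (30000/1001) = 190616000/1001 ≈ 190425.574 → 190426.

frame 190426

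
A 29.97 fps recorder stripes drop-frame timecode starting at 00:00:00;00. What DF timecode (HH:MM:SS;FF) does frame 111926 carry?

Ten DF minutes hold 17982 frames, so frame 111926 lies in block 6 (frames 107892–125873) with 4034 frames into that block.
The block's first minute is 1800 frames and the rest 1798 each; 4034 frames reaches minute 2, so 6 × 18 + 2 × 2 = 112 labels have been skipped so far.
Adding those back, label number 111926 + 112 = 112038 at 30 labels/s is 3734 s + 18 f = 1 h 2 min 14 s frame 18, i.e. 01:02:14;18.

01:02:14;18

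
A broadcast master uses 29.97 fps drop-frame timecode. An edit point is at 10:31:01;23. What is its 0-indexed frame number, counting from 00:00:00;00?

1134717

As if non-drop at 30 labels/s: (10 × 3600 + 31 × 60 + 1) × 30 + 23 = 1135853.
Minute boundaries passed: 631; those not divisible by 10: 631 − 63 = 568; dropped labels = 2 × 568 = 1136.
Actual frame index = 1135853 − 1136 = 1134717.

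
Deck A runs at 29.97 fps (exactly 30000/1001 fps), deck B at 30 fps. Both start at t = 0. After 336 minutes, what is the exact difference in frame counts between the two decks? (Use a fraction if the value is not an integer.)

86400/143 frames

336 min = 20160 s.
A emits 30000/1001 × 20160 = 86400000/143 frames; B emits 30 × 20160 = 604800.
Difference = 86400/143 frames (≈ 604.1958); B is ahead of A.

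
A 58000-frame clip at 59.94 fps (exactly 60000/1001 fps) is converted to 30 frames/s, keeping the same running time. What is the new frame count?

29029 frames

Target frames = source frames × (target rate / source rate) = 58000 × (30)/(60000/1001) = 58000 × 1001/2000 = 29029.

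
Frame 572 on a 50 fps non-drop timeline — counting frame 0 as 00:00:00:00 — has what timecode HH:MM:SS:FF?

00:00:11:22

572 ÷ 50 = 11 full seconds, remainder 22 frames.
11 s = 0 h 0 min 11 s.
Timecode: 00:00:11:22.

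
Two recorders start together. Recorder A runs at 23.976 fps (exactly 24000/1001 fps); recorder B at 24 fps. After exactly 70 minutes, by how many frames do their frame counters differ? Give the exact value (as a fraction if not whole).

14400/143 frames

70 min = 4200 s.
A emits 24000/1001 × 4200 = 14400000/143 frames; B emits 24 × 4200 = 100800.
Difference = 14400/143 frames (≈ 100.6993); B is ahead of A.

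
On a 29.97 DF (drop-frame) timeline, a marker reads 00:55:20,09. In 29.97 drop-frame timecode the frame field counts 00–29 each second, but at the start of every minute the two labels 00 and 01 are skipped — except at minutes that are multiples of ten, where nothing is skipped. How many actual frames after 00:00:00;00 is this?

99509

Complete 10-minute blocks: 5, each 17982 frames → 89910.
Remaining 5 whole minutes in the current block: 1800 + 4 × 1798 = 8992 frames.
Within the current minute: 20 × 30 + 9 − 2 = 607 (labels ;00/;01 skipped at this minute). Total = 89910 + 8992 + 607 = 99509.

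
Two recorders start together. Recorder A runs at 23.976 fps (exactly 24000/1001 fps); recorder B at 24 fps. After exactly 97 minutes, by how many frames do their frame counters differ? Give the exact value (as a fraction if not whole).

97 min = 5820 s.
A emits 24000/1001 × 5820 = 139680000/1001 frames; B emits 24 × 5820 = 139680.
Difference = 139680/1001 frames (≈ 139.5405); B is ahead of A.

139680/1001 frames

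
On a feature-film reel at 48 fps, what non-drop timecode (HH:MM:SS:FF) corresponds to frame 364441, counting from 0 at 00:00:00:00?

02:06:32:25

364441 ÷ 48 = 7592 full seconds, remainder 25 frames.
7592 s = 2 h 6 min 32 s.
Timecode: 02:06:32:25.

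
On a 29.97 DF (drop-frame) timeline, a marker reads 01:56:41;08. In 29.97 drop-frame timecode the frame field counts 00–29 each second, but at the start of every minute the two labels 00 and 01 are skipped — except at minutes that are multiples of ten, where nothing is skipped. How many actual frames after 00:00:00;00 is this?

As if non-drop at 30 labels/s: (1 × 3600 + 56 × 60 + 41) × 30 + 8 = 210038.
Minute boundaries passed: 116; those not divisible by 10: 116 − 11 = 105; dropped labels = 2 × 105 = 210.
Actual frame index = 210038 − 210 = 209828.

209828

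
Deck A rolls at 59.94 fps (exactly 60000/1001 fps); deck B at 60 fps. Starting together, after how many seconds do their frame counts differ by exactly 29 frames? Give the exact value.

29029/60 seconds

The gap grows by |60 − 60000/1001| = 60/1001 frames per second.
Time for a 29-frame gap: 29 ÷ (60/1001) = 29029/60 s.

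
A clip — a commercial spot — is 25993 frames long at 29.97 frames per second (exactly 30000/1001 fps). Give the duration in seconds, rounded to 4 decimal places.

Running time = 25993 × 1001/30000 = 26018993/30000 s ≈ 867.2998 s.

867.2998 seconds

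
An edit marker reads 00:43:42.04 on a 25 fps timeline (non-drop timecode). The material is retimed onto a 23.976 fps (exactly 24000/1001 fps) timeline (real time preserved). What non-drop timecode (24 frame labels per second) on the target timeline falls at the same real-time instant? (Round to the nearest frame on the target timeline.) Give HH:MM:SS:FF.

Source frame index: (0×3600 + 43×60 + 42) × 25 + 4 = 65554.
Real time: 65554 / (25) = 65554/25 s.
Target frame: (65554/25) × (24000/1001) = 62931840/1001 ≈ 62868.971 → 62869.
At 24 labels/s: frame 62869 → 00:43:39:13.

00:43:39:13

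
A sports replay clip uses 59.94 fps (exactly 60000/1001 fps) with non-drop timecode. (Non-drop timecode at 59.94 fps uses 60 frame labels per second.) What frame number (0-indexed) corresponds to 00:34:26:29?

Total seconds to the label: (0 × 3600 + 34 × 60 + 26) = 2066.
Frame index = 2066 × 60 + 29 = 123989.

123989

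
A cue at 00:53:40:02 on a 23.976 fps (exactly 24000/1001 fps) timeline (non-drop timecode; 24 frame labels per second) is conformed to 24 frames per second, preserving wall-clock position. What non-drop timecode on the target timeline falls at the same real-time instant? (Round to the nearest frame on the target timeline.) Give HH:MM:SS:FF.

00:53:43:07

Source frame index: (0×3600 + 53×60 + 40) × 24 + 2 = 77282.
Real time: 77282 / (24000/1001) = 38679641/12000 s.
Target frame: (38679641/12000) × (24) = 38679641/500 ≈ 77359.282 → 77359.
At 24 labels/s: frame 77359 → 00:53:43:07.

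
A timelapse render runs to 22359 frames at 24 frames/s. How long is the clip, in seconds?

Running time = 22359 / (24) = 931.625 s.

931.625 seconds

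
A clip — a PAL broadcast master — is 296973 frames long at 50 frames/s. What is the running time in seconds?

5939.46 seconds

Running time = 296973 / (50) = 5939.46 s.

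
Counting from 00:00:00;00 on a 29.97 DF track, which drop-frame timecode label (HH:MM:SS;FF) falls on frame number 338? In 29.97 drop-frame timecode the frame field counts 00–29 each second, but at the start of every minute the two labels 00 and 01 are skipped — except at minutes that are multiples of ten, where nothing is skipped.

Each 10-minute DF block holds 10 × 60 × 30 − 9 × 2 = 17982 frames. 338 ÷ 17982 → 0 full blocks, remainder 338.
Within the partial block the first minute is 1800 frames and each further minute 1798, so 0 further minute boundaries passed. Total skipped labels = 18 × 0 + 2 × 0 = 0.
Non-drop label index = 338 + 0 = 338; at 30 labels/s that is 00:00:11:08, i.e. DF 00:00:11;08.

00:00:11;08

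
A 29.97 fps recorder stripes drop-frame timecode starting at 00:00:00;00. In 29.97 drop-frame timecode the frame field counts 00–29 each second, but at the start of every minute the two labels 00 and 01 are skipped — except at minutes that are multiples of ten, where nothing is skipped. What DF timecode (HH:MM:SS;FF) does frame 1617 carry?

Each 10-minute DF block holds 10 × 60 × 30 − 9 × 2 = 17982 frames. 1617 ÷ 17982 → 0 full blocks, remainder 1617.
Within the partial block the first minute is 1800 frames and each further minute 1798, so 0 further minute boundaries passed. Total skipped labels = 18 × 0 + 2 × 0 = 0.
Non-drop label index = 1617 + 0 = 1617; at 30 labels/s that is 00:00:53:27, i.e. DF 00:00:53;27.

00:00:53;27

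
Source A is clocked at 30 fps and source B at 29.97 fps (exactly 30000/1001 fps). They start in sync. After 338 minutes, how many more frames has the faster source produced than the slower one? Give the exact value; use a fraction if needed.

338 min = 20280 s.
A emits 30 × 20280 = 608400 frames; B emits 30000/1001 × 20280 = 46800000/77.
Difference = 46800/77 frames (≈ 607.7922); B is behind A.

46800/77 frames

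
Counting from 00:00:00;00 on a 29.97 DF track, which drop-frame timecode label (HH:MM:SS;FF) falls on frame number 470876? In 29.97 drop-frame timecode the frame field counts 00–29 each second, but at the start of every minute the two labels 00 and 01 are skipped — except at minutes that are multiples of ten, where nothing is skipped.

04:21:51;16

Ten DF minutes hold 17982 frames, so frame 470876 lies in block 26 (frames 467532–485513) with 3344 frames into that block.
The block's first minute is 1800 frames and the rest 1798 each; 3344 frames reaches minute 1, so 26 × 18 + 1 × 2 = 470 labels have been skipped so far.
Adding those back, label number 470876 + 470 = 471346 at 30 labels/s is 15711 s + 16 f = 4 h 21 min 51 s frame 16, i.e. 04:21:51;16.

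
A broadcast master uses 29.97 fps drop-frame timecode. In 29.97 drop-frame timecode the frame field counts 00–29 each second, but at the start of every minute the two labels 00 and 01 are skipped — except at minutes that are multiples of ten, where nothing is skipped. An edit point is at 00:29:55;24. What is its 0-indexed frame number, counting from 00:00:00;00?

Complete 10-minute blocks: 2, each 17982 frames → 35964.
Remaining 9 whole minutes in the current block: 1800 + 8 × 1798 = 16184 frames.
Within the current minute: 55 × 30 + 24 − 2 = 1672 (labels ;00/;01 skipped at this minute). Total = 35964 + 16184 + 1672 = 53820.

53820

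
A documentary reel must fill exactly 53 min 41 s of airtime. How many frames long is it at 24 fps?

77304 frames

53 min 41 s = 3221 s.
Frames = 3221 × 24 = 77304.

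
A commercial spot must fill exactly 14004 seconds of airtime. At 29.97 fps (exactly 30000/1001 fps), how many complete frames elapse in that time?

419700 frames

Frames = 14004 × 30000/1001 = 420120000/1001 ≈ 419700.2997.
Complete frames: 419700.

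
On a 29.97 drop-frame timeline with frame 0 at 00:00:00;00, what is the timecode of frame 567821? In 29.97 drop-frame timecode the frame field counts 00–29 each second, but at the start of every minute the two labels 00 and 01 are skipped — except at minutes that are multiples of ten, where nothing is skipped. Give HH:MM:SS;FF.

Each 10-minute DF block holds 10 × 60 × 30 − 9 × 2 = 17982 frames. 567821 ÷ 17982 → 31 full blocks, remainder 10379.
Within the partial block the first minute is 1800 frames and each further minute 1798, so 5 further minute boundaries passed. Total skipped labels = 18 × 31 + 2 × 5 = 568.
Non-drop label index = 567821 + 568 = 568389; at 30 labels/s that is 05:15:46:09, i.e. DF 05:15:46;09.

05:15:46;09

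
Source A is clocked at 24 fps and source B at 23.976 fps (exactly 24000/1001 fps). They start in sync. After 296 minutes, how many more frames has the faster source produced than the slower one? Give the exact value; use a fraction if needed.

296 min = 17760 s.
A emits 24 × 17760 = 426240 frames; B emits 24000/1001 × 17760 = 426240000/1001.
Difference = 426240/1001 frames (≈ 425.8142); B is behind A.

426240/1001 frames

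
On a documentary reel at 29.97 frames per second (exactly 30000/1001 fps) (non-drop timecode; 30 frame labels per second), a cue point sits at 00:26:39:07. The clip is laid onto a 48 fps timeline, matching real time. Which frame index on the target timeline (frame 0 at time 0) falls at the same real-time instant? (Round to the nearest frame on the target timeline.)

Source frame index: (0×3600 + 26×60 + 39) × 30 + 7 = 47977.
Real time: 47977 / (30000/1001) = 48024977/30000 s.
Target frame: (48024977/30000) × (48) = 48024977/625 ≈ 76839.963 → 76840.

frame 76840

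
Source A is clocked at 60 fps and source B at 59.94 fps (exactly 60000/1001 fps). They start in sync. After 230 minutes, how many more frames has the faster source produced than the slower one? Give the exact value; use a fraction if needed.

230 min = 13800 s.
A emits 60 × 13800 = 828000 frames; B emits 60000/1001 × 13800 = 828000000/1001.
Difference = 828000/1001 frames (≈ 827.1728); B is behind A.

828000/1001 frames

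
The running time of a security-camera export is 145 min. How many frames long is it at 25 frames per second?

145 min = 8700 s.
Frames = 8700 × 25 = 217500.

217500 frames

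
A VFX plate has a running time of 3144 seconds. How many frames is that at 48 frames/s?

150912 frames

Frames = 3144 × 48 = 150912.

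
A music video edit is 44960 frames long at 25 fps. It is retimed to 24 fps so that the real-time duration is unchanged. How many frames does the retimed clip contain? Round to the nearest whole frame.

Frames at target rate = 44960 × (24) / (25) = 215808/5 ≈ 43161.600.
Nearest whole frame: 43162.

43162 frames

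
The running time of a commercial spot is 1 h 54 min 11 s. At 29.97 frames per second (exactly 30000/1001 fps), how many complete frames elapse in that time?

205324 frames

1 h 54 min 11 s = 6851 s.
Frames = 6851 × 30000/1001 = 15810000/77 ≈ 205324.6753.
Complete frames: 205324.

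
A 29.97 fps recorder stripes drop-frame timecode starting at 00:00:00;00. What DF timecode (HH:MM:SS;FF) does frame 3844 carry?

Each 10-minute DF block holds 10 × 60 × 30 − 9 × 2 = 17982 frames. 3844 ÷ 17982 → 0 full blocks, remainder 3844.
Within the partial block the first minute is 1800 frames and each further minute 1798, so 2 further minute boundaries passed. Total skipped labels = 18 × 0 + 2 × 2 = 4.
Non-drop label index = 3844 + 4 = 3848; at 30 labels/s that is 00:02:08:08, i.e. DF 00:02:08;08.

00:02:08;08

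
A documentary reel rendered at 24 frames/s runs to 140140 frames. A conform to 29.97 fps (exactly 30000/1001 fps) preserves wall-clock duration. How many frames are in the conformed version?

Target frames = source frames × (target rate / source rate) = 140140 × (30000/1001)/(24) = 140140 × 1250/1001 = 175000.

175000 frames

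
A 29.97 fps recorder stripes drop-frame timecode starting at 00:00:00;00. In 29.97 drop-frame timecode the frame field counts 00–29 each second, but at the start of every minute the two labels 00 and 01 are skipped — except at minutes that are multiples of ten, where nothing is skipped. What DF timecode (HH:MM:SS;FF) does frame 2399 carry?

00:01:20;01

Ten DF minutes hold 17982 frames, so frame 2399 lies in block 0 (frames 0–17981) with 2399 frames into that block.
The block's first minute is 1800 frames and the rest 1798 each; 2399 frames reaches minute 1, so 0 × 18 + 1 × 2 = 2 labels have been skipped so far.
Adding those back, label number 2399 + 2 = 2401 at 30 labels/s is 80 s + 1 f = 0 h 1 min 20 s frame 1, i.e. 00:01:20;01.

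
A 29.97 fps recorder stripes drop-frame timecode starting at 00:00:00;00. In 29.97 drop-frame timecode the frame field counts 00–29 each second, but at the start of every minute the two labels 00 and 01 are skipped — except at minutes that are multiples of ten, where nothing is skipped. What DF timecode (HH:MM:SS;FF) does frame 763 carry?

00:00:25;13

Each 10-minute DF block holds 10 × 60 × 30 − 9 × 2 = 17982 frames. 763 ÷ 17982 → 0 full blocks, remainder 763.
Within the partial block the first minute is 1800 frames and each further minute 1798, so 0 further minute boundaries passed. Total skipped labels = 18 × 0 + 2 × 0 = 0.
Non-drop label index = 763 + 0 = 763; at 30 labels/s that is 00:00:25:13, i.e. DF 00:00:25;13.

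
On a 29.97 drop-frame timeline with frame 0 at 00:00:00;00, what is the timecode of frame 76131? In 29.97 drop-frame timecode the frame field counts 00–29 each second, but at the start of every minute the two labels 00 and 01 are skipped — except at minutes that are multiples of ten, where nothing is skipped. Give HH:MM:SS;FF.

00:42:20;07

Ten DF minutes hold 17982 frames, so frame 76131 lies in block 4 (frames 71928–89909) with 4203 frames into that block.
The block's first minute is 1800 frames and the rest 1798 each; 4203 frames reaches minute 2, so 4 × 18 + 2 × 2 = 76 labels have been skipped so far.
Adding those back, label number 76131 + 76 = 76207 at 30 labels/s is 2540 s + 7 f = 0 h 42 min 20 s frame 7, i.e. 00:42:20;07.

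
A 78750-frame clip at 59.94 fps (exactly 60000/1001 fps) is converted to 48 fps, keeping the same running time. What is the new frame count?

63063 frames

Target frames = source frames × (target rate / source rate) = 78750 × (48)/(60000/1001) = 78750 × 1001/1250 = 63063.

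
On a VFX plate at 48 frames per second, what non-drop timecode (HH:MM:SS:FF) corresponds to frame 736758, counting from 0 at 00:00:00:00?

736758 ÷ 48 = 15349 full seconds, remainder 6 frames.
15349 s = 4 h 15 min 49 s.
Timecode: 04:15:49:06.

04:15:49:06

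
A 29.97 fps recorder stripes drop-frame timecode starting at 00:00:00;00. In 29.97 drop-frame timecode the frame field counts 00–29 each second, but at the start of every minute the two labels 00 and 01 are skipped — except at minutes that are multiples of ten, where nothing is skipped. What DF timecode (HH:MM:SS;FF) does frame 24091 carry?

00:13:23;25

Each 10-minute DF block holds 10 × 60 × 30 − 9 × 2 = 17982 frames. 24091 ÷ 17982 → 1 full block, remainder 6109.
Within the partial block the first minute is 1800 frames and each further minute 1798, so 3 further minute boundaries passed. Total skipped labels = 18 × 1 + 2 × 3 = 24.
Non-drop label index = 24091 + 24 = 24115; at 30 labels/s that is 00:13:23:25, i.e. DF 00:13:23;25.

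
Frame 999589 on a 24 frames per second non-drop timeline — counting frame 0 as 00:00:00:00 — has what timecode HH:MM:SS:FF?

999589 ÷ 24 = 41649 full seconds, remainder 13 frames.
41649 s = 11 h 34 min 9 s.
Timecode: 11:34:09:13.

11:34:09:13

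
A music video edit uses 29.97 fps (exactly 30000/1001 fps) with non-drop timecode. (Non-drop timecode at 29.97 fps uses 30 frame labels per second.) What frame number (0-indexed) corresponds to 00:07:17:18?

Total seconds to the label: (0 × 3600 + 7 × 60 + 17) = 437.
Frame index = 437 × 30 + 18 = 13128.

frame 13128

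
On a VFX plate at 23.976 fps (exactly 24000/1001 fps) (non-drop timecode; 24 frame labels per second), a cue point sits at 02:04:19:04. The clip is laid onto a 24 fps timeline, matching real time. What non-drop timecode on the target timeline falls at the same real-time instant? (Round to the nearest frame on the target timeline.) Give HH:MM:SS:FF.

Source frame index: (2×3600 + 4×60 + 19) × 24 + 4 = 179020.
Real time: 179020 / (24000/1001) = 8959951/1200 s.
Target frame: (8959951/1200) × (24) = 8959951/50 ≈ 179199.020 → 179199.
At 24 labels/s: frame 179199 → 02:04:26:15.

02:04:26:15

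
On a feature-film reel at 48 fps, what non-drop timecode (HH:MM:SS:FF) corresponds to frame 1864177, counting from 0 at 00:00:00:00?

10:47:17:01

1864177 ÷ 48 = 38837 full seconds, remainder 1 frame.
38837 s = 10 h 47 min 17 s.
Timecode: 10:47:17:01.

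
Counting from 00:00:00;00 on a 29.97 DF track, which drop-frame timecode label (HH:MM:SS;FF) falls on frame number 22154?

00:12:19;06

Ten DF minutes hold 17982 frames, so frame 22154 lies in block 1 (frames 17982–35963) with 4172 frames into that block.
The block's first minute is 1800 frames and the rest 1798 each; 4172 frames reaches minute 2, so 1 × 18 + 2 × 2 = 22 labels have been skipped so far.
Adding those back, label number 22154 + 22 = 22176 at 30 labels/s is 739 s + 6 f = 0 h 12 min 19 s frame 6, i.e. 00:12:19;06.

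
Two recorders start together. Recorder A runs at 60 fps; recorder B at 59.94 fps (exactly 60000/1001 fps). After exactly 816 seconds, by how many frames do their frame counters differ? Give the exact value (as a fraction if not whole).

A emits 60 × 816 = 48960 frames; B emits 60000/1001 × 816 = 48960000/1001.
Difference = 48960/1001 frames (≈ 48.9111); B is behind A.

48960/1001 frames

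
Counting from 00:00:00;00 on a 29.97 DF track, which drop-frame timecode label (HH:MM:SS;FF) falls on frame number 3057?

00:01:41;29

Each 10-minute DF block holds 10 × 60 × 30 − 9 × 2 = 17982 frames. 3057 ÷ 17982 → 0 full blocks, remainder 3057.
Within the partial block the first minute is 1800 frames and each further minute 1798, so 1 further minute boundary passed. Total skipped labels = 18 × 0 + 2 × 1 = 2.
Non-drop label index = 3057 + 2 = 3059; at 30 labels/s that is 00:01:41:29, i.e. DF 00:01:41;29.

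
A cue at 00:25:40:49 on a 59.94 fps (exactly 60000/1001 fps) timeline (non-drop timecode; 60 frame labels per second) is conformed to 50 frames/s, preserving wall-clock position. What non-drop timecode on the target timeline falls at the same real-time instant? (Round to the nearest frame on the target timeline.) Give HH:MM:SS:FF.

00:25:42:18

Source frame index: (0×3600 + 25×60 + 40) × 60 + 49 = 92449.
Real time: 92449 / (60000/1001) = 92541449/60000 s.
Target frame: (92541449/60000) × (50) = 92541449/1200 ≈ 77117.874 → 77118.
At 50 labels/s: frame 77118 → 00:25:42:18.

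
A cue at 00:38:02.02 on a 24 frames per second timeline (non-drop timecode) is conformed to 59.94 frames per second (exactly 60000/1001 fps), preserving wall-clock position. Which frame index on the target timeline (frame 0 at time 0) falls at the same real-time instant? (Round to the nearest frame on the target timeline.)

Source frame index: (0×3600 + 38×60 + 2) × 24 + 2 = 54770.
Real time: 54770 / (24) = 27385/12 s.
Target frame: (27385/12) × (60000/1001) = 136925000/1001 ≈ 136788.212 → 136788.

frame 136788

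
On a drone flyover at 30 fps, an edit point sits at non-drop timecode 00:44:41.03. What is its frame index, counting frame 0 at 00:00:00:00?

frame 80433

Total seconds to the label: (0 × 3600 + 44 × 60 + 41) = 2681.
Frame index = 2681 × 30 + 3 = 80433.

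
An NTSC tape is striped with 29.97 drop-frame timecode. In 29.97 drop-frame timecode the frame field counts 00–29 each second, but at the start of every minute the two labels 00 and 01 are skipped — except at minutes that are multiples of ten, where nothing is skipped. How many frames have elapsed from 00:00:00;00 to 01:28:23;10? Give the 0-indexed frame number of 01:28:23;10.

158940

Complete 10-minute blocks: 8, each 17982 frames → 143856.
Remaining 8 whole minutes in the current block: 1800 + 7 × 1798 = 14386 frames.
Within the current minute: 23 × 30 + 10 − 2 = 698 (labels ;00/;01 skipped at this minute). Total = 143856 + 14386 + 698 = 158940.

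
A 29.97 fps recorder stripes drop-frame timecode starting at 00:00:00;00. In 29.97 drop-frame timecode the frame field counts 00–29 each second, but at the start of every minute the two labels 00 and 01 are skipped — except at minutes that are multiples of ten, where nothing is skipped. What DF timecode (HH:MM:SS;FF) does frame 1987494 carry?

Ten DF minutes hold 17982 frames, so frame 1987494 lies in block 110 (frames 1978020–1996001) with 9474 frames into that block.
The block's first minute is 1800 frames and the rest 1798 each; 9474 frames reaches minute 5, so 110 × 18 + 5 × 2 = 1990 labels have been skipped so far.
Adding those back, label number 1987494 + 1990 = 1989484 at 30 labels/s is 66316 s + 4 f = 18 h 25 min 16 s frame 4, i.e. 18:25:16;04.

18:25:16;04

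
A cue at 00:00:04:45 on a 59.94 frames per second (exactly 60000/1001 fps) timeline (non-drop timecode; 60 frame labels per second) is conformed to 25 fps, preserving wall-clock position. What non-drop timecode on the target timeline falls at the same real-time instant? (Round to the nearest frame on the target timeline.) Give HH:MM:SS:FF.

00:00:04:19

Source frame index: (0×3600 + 0×60 + 4) × 60 + 45 = 285.
Real time: 285 / (60000/1001) = 19019/4000 s.
Target frame: (19019/4000) × (25) = 19019/160 ≈ 118.869 → 119.
At 25 labels/s: frame 119 → 00:00:04:19.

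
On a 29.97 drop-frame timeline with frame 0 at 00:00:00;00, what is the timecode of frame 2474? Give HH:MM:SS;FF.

Ten DF minutes hold 17982 frames, so frame 2474 lies in block 0 (frames 0–17981) with 2474 frames into that block.
The block's first minute is 1800 frames and the rest 1798 each; 2474 frames reaches minute 1, so 0 × 18 + 1 × 2 = 2 labels have been skipped so far.
Adding those back, label number 2474 + 2 = 2476 at 30 labels/s is 82 s + 16 f = 0 h 1 min 22 s frame 16, i.e. 00:01:22;16.

00:01:22;16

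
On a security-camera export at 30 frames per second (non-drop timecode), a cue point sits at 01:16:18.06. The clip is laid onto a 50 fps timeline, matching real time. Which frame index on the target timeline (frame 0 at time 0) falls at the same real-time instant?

frame 228910

Source frame index: (1×3600 + 16×60 + 18) × 30 + 6 = 137346.
Real time: 137346 / (30) = 22891/5 s.
Target frame: (22891/5) × (50) = 228910.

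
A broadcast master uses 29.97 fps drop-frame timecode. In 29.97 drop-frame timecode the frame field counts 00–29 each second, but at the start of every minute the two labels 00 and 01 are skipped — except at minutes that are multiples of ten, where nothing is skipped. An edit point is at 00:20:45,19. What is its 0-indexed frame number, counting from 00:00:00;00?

37333

As if non-drop at 30 labels/s: (0 × 3600 + 20 × 60 + 45) × 30 + 19 = 37369.
Minute boundaries passed: 20; those not divisible by 10: 20 − 2 = 18; dropped labels = 2 × 18 = 36.
Actual frame index = 37369 − 36 = 37333.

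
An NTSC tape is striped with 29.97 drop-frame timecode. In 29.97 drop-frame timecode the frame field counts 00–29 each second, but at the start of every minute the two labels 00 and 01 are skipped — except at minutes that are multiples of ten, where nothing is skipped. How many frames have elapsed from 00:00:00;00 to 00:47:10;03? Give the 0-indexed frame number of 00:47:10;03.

As if non-drop at 30 labels/s: (0 × 3600 + 47 × 60 + 10) × 30 + 3 = 84903.
Minute boundaries passed: 47; those not divisible by 10: 47 − 4 = 43; dropped labels = 2 × 43 = 86.
Actual frame index = 84903 − 86 = 84817.

84817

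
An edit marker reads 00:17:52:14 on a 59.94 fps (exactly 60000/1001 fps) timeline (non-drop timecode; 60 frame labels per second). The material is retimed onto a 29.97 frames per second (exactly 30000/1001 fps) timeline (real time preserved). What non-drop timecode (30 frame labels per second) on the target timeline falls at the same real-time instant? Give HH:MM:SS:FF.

Source frame index: (0×3600 + 17×60 + 52) × 60 + 14 = 64334.
Real time: 64334 / (60000/1001) = 32199167/30000 s.
Target frame: (32199167/30000) × (30000/1001) = 32167.
At 30 labels/s: frame 32167 → 00:17:52:07.

00:17:52:07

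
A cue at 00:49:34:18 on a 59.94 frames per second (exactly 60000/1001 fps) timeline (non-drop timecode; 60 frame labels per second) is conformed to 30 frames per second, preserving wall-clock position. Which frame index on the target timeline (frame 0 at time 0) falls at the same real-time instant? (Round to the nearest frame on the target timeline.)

Source frame index: (0×3600 + 49×60 + 34) × 60 + 18 = 178458.
Real time: 178458 / (60000/1001) = 29772743/10000 s.
Target frame: (29772743/10000) × (30) = 89318229/1000 ≈ 89318.229 → 89318.

frame 89318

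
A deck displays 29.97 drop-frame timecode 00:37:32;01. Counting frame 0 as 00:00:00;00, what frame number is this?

Complete 10-minute blocks: 3, each 17982 frames → 53946.
Remaining 7 whole minutes in the current block: 1800 + 6 × 1798 = 12588 frames.
Within the current minute: 32 × 30 + 1 − 2 = 959 (labels ;00/;01 skipped at this minute). Total = 53946 + 12588 + 959 = 67493.

67493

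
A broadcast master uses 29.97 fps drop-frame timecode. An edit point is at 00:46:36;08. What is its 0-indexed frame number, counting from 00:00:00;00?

83804

As if non-drop at 30 labels/s: (0 × 3600 + 46 × 60 + 36) × 30 + 8 = 83888.
Minute boundaries passed: 46; those not divisible by 10: 46 − 4 = 42; dropped labels = 2 × 42 = 84.
Actual frame index = 83888 − 84 = 83804.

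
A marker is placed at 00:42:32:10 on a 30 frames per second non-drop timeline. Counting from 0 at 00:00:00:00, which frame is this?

Total seconds to the label: (0 × 3600 + 42 × 60 + 32) = 2552.
Frame index = 2552 × 30 + 10 = 76570.

76570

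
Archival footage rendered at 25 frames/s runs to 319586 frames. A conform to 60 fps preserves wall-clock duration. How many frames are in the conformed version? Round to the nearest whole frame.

767006 frames

Frames at target rate = 319586 × (60) / (25) = 3835032/5 ≈ 767006.400.
Nearest whole frame: 767006.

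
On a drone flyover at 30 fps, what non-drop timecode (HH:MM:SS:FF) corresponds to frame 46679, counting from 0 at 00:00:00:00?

46679 ÷ 30 = 1555 full seconds, remainder 29 frames.
1555 s = 0 h 25 min 55 s.
Timecode: 00:25:55:29.

00:25:55:29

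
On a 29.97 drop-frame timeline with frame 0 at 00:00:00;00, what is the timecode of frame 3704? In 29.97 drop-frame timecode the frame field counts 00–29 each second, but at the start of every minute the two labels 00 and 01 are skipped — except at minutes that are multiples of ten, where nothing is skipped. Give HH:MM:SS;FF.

00:02:03;18

Each 10-minute DF block holds 10 × 60 × 30 − 9 × 2 = 17982 frames. 3704 ÷ 17982 → 0 full blocks, remainder 3704.
Within the partial block the first minute is 1800 frames and each further minute 1798, so 2 further minute boundaries passed. Total skipped labels = 18 × 0 + 2 × 2 = 4.
Non-drop label index = 3704 + 4 = 3708; at 30 labels/s that is 00:02:03:18, i.e. DF 00:02:03;18.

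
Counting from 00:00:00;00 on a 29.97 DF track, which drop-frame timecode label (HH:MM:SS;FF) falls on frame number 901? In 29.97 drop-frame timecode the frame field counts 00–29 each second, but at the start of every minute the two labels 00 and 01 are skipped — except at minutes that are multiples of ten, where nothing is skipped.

00:00:30;01

Each 10-minute DF block holds 10 × 60 × 30 − 9 × 2 = 17982 frames. 901 ÷ 17982 → 0 full blocks, remainder 901.
Within the partial block the first minute is 1800 frames and each further minute 1798, so 0 further minute boundaries passed. Total skipped labels = 18 × 0 + 2 × 0 = 0.
Non-drop label index = 901 + 0 = 901; at 30 labels/s that is 00:00:30:01, i.e. DF 00:00:30;01.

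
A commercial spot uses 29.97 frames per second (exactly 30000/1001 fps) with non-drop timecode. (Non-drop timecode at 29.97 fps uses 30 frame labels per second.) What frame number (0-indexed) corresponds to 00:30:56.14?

Total seconds to the label: (0 × 3600 + 30 × 60 + 56) = 1856.
Frame index = 1856 × 30 + 14 = 55694.

frame 55694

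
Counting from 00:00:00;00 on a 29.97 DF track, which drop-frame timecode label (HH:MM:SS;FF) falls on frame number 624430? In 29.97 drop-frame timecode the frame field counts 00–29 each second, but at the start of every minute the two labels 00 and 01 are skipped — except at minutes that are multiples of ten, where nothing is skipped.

05:47:15;06

Ten DF minutes hold 17982 frames, so frame 624430 lies in block 34 (frames 611388–629369) with 13042 frames into that block.
The block's first minute is 1800 frames and the rest 1798 each; 13042 frames reaches minute 7, so 34 × 18 + 7 × 2 = 626 labels have been skipped so far.
Adding those back, label number 624430 + 626 = 625056 at 30 labels/s is 20835 s + 6 f = 5 h 47 min 15 s frame 6, i.e. 05:47:15;06.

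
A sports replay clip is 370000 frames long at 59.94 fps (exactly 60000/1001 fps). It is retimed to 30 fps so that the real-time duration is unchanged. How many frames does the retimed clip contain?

185185 frames

Target frames = source frames × (target rate / source rate) = 370000 × (30)/(60000/1001) = 370000 × 1001/2000 = 185185.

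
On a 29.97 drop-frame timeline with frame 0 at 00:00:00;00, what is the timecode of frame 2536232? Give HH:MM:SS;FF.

Ten DF minutes hold 17982 frames, so frame 2536232 lies in block 141 (frames 2535462–2553443) with 770 frames into that block.
The block's first minute is 1800 frames and the rest 1798 each; 770 frames reaches minute 0, so 141 × 18 + 0 × 2 = 2538 labels have been skipped so far.
Adding those back, label number 2536232 + 2538 = 2538770 at 30 labels/s is 84625 s + 20 f = 23 h 30 min 25 s frame 20, i.e. 23:30:25;20.

23:30:25;20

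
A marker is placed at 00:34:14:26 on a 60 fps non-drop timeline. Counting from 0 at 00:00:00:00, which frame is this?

Total seconds to the label: (0 × 3600 + 34 × 60 + 14) = 2054.
Frame index = 2054 × 60 + 26 = 123266.

123266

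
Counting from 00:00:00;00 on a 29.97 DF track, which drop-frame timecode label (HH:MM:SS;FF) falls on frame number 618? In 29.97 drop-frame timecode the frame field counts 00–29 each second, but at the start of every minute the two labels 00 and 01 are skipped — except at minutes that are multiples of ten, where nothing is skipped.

00:00:20;18

Each 10-minute DF block holds 10 × 60 × 30 − 9 × 2 = 17982 frames. 618 ÷ 17982 → 0 full blocks, remainder 618.
Within the partial block the first minute is 1800 frames and each further minute 1798, so 0 further minute boundaries passed. Total skipped labels = 18 × 0 + 2 × 0 = 0.
Non-drop label index = 618 + 0 = 618; at 30 labels/s that is 00:00:20:18, i.e. DF 00:00:20;18.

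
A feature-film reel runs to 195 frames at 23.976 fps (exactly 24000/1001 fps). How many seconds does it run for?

Running time = 195 / (24000/1001) = 8.133125 s.

8.133125 seconds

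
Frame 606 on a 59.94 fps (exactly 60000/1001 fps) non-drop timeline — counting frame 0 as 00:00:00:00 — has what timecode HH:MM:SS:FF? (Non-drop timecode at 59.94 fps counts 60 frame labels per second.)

00:00:10:06

606 ÷ 60 = 10 full seconds, remainder 6 frames.
10 s = 0 h 0 min 10 s.
Timecode: 00:00:10:06.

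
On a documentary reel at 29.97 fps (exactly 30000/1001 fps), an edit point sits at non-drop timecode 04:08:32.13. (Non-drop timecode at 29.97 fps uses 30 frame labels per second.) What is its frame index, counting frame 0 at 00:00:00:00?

frame 447373

Total seconds to the label: (4 × 3600 + 8 × 60 + 32) = 14912.
Frame index = 14912 × 30 + 13 = 447373.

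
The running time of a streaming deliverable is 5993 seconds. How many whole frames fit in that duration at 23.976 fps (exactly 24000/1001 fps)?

Frames = 5993 × 24000/1001 = 11064000/77 ≈ 143688.3117.
Complete frames: 143688.

143688 frames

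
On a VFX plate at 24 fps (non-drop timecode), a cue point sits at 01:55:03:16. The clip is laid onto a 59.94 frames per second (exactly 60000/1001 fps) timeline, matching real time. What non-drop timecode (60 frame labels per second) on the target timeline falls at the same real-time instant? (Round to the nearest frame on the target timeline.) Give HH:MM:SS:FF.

Source frame index: (1×3600 + 55×60 + 3) × 24 + 16 = 165688.
Real time: 165688 / (24) = 20711/3 s.
Target frame: (20711/3) × (60000/1001) = 414220000/1001 ≈ 413806.194 → 413806.
At 60 labels/s: frame 413806 → 01:54:56:46.

01:54:56:46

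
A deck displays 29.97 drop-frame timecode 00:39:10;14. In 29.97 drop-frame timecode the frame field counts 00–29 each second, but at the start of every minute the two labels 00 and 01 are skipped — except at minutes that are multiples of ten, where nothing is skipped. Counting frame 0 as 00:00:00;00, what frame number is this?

70442

Complete 10-minute blocks: 3, each 17982 frames → 53946.
Remaining 9 whole minutes in the current block: 1800 + 8 × 1798 = 16184 frames.
Within the current minute: 10 × 30 + 14 − 2 = 312 (labels ;00/;01 skipped at this minute). Total = 53946 + 16184 + 312 = 70442.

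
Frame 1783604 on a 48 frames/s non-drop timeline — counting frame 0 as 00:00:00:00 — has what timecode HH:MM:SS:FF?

1783604 ÷ 48 = 37158 full seconds, remainder 20 frames.
37158 s = 10 h 19 min 18 s.
Timecode: 10:19:18:20.

10:19:18:20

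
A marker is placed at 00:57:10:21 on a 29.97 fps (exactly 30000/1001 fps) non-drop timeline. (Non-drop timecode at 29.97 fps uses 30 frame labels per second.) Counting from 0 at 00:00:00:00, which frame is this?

102921

Total seconds to the label: (0 × 3600 + 57 × 60 + 10) = 3430.
Frame index = 3430 × 30 + 21 = 102921.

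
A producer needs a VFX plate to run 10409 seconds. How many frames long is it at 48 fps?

499632 frames

Frames = 10409 × 48 = 499632.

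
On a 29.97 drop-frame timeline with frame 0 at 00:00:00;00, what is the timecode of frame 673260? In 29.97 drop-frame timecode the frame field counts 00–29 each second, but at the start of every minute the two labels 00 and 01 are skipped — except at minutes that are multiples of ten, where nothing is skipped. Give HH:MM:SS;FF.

06:14:24;14

Ten DF minutes hold 17982 frames, so frame 673260 lies in block 37 (frames 665334–683315) with 7926 frames into that block.
The block's first minute is 1800 frames and the rest 1798 each; 7926 frames reaches minute 4, so 37 × 18 + 4 × 2 = 674 labels have been skipped so far.
Adding those back, label number 673260 + 674 = 673934 at 30 labels/s is 22464 s + 14 f = 6 h 14 min 24 s frame 14, i.e. 06:14:24;14.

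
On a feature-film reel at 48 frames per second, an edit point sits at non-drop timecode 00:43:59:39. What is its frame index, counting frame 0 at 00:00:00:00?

Total seconds to the label: (0 × 3600 + 43 × 60 + 59) = 2639.
Frame index = 2639 × 48 + 39 = 126711.

frame 126711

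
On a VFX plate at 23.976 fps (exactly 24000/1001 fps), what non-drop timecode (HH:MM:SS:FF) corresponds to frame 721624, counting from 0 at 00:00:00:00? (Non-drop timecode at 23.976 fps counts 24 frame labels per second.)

08:21:07:16

721624 ÷ 24 = 30067 full seconds, remainder 16 frames.
30067 s = 8 h 21 min 7 s.
Timecode: 08:21:07:16.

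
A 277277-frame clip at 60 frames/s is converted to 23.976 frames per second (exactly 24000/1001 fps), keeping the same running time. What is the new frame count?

Target frames = source frames × (target rate / source rate) = 277277 × (24000/1001)/(60) = 277277 × 400/1001 = 110800.

110800 frames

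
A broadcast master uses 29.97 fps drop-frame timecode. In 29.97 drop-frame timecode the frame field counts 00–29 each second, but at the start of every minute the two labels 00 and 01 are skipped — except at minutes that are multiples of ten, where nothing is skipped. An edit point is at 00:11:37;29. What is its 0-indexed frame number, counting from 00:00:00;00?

20919

As if non-drop at 30 labels/s: (0 × 3600 + 11 × 60 + 37) × 30 + 29 = 20939.
Minute boundaries passed: 11; those not divisible by 10: 11 − 1 = 10; dropped labels = 2 × 10 = 20.
Actual frame index = 20939 − 20 = 20919.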